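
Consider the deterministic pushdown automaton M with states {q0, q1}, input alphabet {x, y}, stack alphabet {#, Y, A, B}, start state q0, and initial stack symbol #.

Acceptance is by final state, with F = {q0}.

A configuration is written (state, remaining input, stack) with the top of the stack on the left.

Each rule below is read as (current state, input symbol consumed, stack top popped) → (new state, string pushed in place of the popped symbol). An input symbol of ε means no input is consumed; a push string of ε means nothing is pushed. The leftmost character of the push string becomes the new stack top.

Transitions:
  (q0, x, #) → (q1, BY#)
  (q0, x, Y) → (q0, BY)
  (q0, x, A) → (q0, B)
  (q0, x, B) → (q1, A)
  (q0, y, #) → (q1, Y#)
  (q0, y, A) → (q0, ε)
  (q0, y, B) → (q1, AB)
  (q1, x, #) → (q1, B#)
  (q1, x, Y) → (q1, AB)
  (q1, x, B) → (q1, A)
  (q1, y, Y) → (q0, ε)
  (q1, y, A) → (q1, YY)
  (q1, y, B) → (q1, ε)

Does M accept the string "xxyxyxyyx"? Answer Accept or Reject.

Accept

(q0, xxyxyxyyx, #) ⊢ (q1, xyxyxyyx, BY#) ⊢ (q1, yxyxyyx, AY#) ⊢ (q1, xyxyyx, YYY#) ⊢ (q1, yxyyx, ABYY#) ⊢ (q1, xyyx, YYBYY#) ⊢ (q1, yyx, ABYBYY#) ⊢ (q1, yx, YYBYBYY#) ⊢ (q0, x, YBYBYY#) ⊢ (q0, ε, BYBYBYY#)
All input consumed; state q0 ∈ F.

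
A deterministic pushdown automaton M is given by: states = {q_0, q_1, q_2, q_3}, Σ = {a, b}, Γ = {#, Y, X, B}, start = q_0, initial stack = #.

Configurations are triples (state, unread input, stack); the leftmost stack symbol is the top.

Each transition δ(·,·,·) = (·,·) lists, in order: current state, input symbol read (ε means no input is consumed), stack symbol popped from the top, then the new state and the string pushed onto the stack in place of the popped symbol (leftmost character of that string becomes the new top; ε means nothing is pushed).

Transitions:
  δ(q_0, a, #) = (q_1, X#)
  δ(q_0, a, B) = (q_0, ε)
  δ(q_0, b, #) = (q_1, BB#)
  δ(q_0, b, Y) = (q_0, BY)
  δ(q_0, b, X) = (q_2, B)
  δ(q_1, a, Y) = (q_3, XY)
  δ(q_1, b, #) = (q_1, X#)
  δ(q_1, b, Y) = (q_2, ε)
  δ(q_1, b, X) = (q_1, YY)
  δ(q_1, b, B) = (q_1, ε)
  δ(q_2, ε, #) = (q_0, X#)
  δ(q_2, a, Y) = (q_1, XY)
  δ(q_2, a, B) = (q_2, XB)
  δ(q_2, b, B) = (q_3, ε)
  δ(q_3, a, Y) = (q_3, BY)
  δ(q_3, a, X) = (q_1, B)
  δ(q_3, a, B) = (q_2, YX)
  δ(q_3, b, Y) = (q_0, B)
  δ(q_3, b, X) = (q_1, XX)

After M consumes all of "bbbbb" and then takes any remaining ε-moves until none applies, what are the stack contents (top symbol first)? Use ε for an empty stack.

YY#

(q_0, bbbbb, #) ⊢ (q_1, bbbb, BB#) ⊢ (q_1, bbb, B#) ⊢ (q_1, bb, #) ⊢ (q_1, b, X#) ⊢ (q_1, ε, YY#)
All input consumed in state q_1 with stack YY#.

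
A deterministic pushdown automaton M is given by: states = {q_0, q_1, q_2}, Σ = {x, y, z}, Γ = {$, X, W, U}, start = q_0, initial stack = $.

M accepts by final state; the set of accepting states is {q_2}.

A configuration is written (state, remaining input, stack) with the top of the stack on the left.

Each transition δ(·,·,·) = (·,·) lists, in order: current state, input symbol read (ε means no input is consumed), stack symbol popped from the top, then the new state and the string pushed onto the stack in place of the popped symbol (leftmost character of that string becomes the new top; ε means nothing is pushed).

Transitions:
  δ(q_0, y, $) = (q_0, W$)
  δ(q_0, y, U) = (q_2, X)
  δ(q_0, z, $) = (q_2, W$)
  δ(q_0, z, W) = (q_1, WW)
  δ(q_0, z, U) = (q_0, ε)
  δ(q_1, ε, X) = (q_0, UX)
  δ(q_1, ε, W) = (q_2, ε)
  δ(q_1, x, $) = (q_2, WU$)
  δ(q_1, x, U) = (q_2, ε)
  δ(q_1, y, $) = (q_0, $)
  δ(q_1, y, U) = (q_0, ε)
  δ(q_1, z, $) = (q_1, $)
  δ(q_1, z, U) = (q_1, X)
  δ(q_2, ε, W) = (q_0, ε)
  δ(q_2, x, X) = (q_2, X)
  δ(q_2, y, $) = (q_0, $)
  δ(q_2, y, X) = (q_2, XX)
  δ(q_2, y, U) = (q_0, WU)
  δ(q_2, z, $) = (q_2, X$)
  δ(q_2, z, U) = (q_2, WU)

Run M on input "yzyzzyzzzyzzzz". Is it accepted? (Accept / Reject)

Accept

(q_0, yzyzzyzzzyzzzz, $)
  read y, top $: go to q_0, push W$ → (q_0, zyzzyzzzyzzzz, W$)
  read z, top W: go to q_1, push WW → (q_1, yzzyzzzyzzzz, WW$)
  ε-move, top W: go to q_2, push ε → (q_2, yzzyzzzyzzzz, W$)
  ε-move, top W: go to q_0, push ε → (q_0, yzzyzzzyzzzz, $)
  read y, top $: go to q_0, push W$ → (q_0, zzyzzzyzzzz, W$)
  read z, top W: go to q_1, push WW → (q_1, zyzzzyzzzz, WW$)
  ε-move, top W: go to q_2, push ε → (q_2, zyzzzyzzzz, W$)
  ε-move, top W: go to q_0, push ε → (q_0, zyzzzyzzzz, $)
  read z, top $: go to q_2, push W$ → (q_2, yzzzyzzzz, W$)
  ε-move, top W: go to q_0, push ε → (q_0, yzzzyzzzz, $)
  read y, top $: go to q_0, push W$ → (q_0, zzzyzzzz, W$)
  read z, top W: go to q_1, push WW → (q_1, zzyzzzz, WW$)
  ε-move, top W: go to q_2, push ε → (q_2, zzyzzzz, W$)
  ε-move, top W: go to q_0, push ε → (q_0, zzyzzzz, $)
  read z, top $: go to q_2, push W$ → (q_2, zyzzzz, W$)
  ε-move, top W: go to q_0, push ε → (q_0, zyzzzz, $)
  read z, top $: go to q_2, push W$ → (q_2, yzzzz, W$)
  ε-move, top W: go to q_0, push ε → (q_0, yzzzz, $)
  read y, top $: go to q_0, push W$ → (q_0, zzzz, W$)
  read z, top W: go to q_1, push WW → (q_1, zzz, WW$)
  ε-move, top W: go to q_2, push ε → (q_2, zzz, W$)
  ε-move, top W: go to q_0, push ε → (q_0, zzz, $)
  read z, top $: go to q_2, push W$ → (q_2, zz, W$)
  ε-move, top W: go to q_0, push ε → (q_0, zz, $)
  read z, top $: go to q_2, push W$ → (q_2, z, W$)
  ε-move, top W: go to q_0, push ε → (q_0, z, $)
  read z, top $: go to q_2, push W$ → (q_2, ε, W$)
All input consumed; state q_2 ∈ F.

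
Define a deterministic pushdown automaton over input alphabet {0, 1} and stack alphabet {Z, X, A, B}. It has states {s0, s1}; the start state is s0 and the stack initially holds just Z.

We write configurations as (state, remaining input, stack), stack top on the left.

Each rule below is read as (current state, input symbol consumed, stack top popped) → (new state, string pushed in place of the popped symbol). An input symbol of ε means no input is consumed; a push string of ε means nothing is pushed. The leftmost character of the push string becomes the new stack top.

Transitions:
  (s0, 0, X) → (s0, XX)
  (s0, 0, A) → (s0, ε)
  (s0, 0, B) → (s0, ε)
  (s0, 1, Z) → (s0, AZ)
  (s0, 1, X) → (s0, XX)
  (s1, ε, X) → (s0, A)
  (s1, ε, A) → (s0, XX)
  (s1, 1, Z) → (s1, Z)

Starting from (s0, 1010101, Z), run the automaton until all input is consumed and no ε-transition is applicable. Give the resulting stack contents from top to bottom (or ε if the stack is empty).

AZ

(s0, 1010101, Z)
  read 1, top Z: go to s0, push AZ → (s0, 010101, AZ)
  read 0, top A: go to s0, push ε → (s0, 10101, Z)
  read 1, top Z: go to s0, push AZ → (s0, 0101, AZ)
  read 0, top A: go to s0, push ε → (s0, 101, Z)
  read 1, top Z: go to s0, push AZ → (s0, 01, AZ)
  read 0, top A: go to s0, push ε → (s0, 1, Z)
  read 1, top Z: go to s0, push AZ → (s0, ε, AZ)
All input consumed in state s0 with stack AZ.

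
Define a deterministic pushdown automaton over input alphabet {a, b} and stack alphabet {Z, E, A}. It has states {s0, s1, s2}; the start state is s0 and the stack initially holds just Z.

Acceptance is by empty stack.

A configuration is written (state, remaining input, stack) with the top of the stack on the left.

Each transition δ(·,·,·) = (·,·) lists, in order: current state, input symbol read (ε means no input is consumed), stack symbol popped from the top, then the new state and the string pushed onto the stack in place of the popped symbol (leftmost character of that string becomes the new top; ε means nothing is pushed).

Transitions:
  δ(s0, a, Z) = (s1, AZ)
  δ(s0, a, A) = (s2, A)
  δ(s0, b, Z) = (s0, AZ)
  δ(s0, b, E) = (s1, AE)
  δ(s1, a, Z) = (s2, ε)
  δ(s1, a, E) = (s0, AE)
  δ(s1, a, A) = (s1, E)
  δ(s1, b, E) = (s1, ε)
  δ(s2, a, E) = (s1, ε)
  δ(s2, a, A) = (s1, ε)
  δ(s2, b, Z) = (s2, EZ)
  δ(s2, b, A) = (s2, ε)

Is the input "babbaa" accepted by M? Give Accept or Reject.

Accept

(s0, babbaa, Z) ⊢ (s0, abbaa, AZ) ⊢ (s2, bbaa, AZ) ⊢ (s2, baa, Z) ⊢ (s2, aa, EZ) ⊢ (s1, a, Z) ⊢ (s2, ε, ε)
All input consumed and the stack is empty.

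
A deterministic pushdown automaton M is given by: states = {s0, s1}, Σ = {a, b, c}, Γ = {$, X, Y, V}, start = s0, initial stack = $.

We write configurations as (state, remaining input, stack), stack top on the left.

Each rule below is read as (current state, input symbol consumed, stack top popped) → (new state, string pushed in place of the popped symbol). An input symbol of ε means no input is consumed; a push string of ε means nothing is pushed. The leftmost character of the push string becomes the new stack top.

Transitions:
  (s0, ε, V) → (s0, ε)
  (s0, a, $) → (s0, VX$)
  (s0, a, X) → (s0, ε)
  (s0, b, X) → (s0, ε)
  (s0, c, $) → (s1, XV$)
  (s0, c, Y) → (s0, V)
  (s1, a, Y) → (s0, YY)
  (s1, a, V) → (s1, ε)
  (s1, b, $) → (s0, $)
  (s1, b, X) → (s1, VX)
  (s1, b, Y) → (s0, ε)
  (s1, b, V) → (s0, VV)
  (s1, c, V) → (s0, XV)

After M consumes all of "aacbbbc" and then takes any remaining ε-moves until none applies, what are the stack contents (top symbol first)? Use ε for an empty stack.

(s0, aacbbbc, $)
  read a, top $: go to s0, push VX$ → (s0, acbbbc, VX$)
  ε-move, top V: go to s0, push ε → (s0, acbbbc, X$)
  read a, top X: go to s0, push ε → (s0, cbbbc, $)
  read c, top $: go to s1, push XV$ → (s1, bbbc, XV$)
  read b, top X: go to s1, push VX → (s1, bbc, VXV$)
  read b, top V: go to s0, push VV → (s0, bc, VVXV$)
  ε-move, top V: go to s0, push ε → (s0, bc, VXV$)
  ε-move, top V: go to s0, push ε → (s0, bc, XV$)
  read b, top X: go to s0, push ε → (s0, c, V$)
  ε-move, top V: go to s0, push ε → (s0, c, $)
  read c, top $: go to s1, push XV$ → (s1, ε, XV$)
All input consumed in state s1 with stack XV$.

XV$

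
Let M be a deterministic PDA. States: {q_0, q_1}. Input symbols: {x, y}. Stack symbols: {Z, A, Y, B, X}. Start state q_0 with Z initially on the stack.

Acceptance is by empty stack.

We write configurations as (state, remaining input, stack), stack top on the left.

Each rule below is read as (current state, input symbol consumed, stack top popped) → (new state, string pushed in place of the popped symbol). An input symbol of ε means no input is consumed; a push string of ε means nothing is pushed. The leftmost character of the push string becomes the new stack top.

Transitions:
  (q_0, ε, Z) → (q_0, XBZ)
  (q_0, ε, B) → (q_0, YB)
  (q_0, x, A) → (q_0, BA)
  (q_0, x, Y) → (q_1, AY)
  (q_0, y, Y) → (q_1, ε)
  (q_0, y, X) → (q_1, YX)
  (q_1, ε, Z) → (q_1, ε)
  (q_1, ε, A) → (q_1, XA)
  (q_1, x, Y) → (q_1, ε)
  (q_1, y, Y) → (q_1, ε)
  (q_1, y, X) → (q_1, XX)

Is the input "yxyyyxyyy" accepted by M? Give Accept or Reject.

(q_0, yxyyyxyyy, Z) ⊢ (q_0, yxyyyxyyy, XBZ) ⊢ (q_1, xyyyxyyy, YXBZ) ⊢ (q_1, yyyxyyy, XBZ) ⊢ (q_1, yyxyyy, XXBZ) ⊢ (q_1, yxyyy, XXXBZ) ⊢ (q_1, xyyy, XXXXBZ)
No transition applies at (q_1, xyyy, XXXXBZ); input not fully consumed.

Reject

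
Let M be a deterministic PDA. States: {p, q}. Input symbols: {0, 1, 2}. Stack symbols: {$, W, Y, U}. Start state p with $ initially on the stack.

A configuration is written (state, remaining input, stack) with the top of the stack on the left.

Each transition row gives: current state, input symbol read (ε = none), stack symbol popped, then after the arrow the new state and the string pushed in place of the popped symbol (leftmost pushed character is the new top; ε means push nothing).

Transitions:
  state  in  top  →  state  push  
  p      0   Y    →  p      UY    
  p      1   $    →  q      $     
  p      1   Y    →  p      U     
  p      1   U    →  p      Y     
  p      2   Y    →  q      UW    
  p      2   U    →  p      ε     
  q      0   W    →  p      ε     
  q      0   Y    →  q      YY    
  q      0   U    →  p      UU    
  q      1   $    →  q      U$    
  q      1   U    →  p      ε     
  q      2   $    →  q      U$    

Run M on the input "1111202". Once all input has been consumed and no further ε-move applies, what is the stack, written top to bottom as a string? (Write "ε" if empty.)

U$

(p, 1111202, $)
  read 1, top $: go to q, push $ → (q, 111202, $)
  read 1, top $: go to q, push U$ → (q, 11202, U$)
  read 1, top U: go to p, push ε → (p, 1202, $)
  read 1, top $: go to q, push $ → (q, 202, $)
  read 2, top $: go to q, push U$ → (q, 02, U$)
  read 0, top U: go to p, push UU → (p, 2, UU$)
  read 2, top U: go to p, push ε → (p, ε, U$)
All input consumed in state p with stack U$.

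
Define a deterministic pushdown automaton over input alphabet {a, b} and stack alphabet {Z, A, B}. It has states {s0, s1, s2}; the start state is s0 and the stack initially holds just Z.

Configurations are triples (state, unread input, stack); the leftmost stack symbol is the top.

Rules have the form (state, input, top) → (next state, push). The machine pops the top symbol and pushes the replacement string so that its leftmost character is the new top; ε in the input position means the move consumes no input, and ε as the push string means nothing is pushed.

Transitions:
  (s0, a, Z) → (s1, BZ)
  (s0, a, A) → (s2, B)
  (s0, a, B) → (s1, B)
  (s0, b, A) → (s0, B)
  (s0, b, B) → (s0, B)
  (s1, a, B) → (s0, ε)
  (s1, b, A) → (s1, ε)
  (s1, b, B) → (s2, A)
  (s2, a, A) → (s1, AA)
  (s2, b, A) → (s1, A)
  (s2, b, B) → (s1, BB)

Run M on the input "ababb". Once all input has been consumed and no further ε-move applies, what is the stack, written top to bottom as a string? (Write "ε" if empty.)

(s0, ababb, Z)
  read a, top Z: go to s1, push BZ → (s1, babb, BZ)
  read b, top B: go to s2, push A → (s2, abb, AZ)
  read a, top A: go to s1, push AA → (s1, bb, AAZ)
  read b, top A: go to s1, push ε → (s1, b, AZ)
  read b, top A: go to s1, push ε → (s1, ε, Z)
All input consumed in state s1 with stack Z.

Z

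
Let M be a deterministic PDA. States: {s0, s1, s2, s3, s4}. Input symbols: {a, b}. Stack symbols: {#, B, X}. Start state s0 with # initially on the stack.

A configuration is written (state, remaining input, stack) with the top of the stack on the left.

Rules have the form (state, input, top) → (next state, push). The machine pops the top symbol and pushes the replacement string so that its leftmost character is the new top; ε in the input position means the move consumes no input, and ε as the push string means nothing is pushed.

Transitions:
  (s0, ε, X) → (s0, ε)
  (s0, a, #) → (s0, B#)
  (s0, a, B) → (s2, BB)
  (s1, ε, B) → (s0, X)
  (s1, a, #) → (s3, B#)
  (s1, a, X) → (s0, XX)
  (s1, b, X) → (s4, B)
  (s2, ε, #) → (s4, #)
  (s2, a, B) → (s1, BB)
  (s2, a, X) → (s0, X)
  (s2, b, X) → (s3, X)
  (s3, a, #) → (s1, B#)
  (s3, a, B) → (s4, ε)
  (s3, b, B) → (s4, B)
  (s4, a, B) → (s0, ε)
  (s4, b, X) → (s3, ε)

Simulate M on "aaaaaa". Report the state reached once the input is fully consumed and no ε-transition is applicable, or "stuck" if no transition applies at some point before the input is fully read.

s2

(s0, aaaaaa, #) ⊢ (s0, aaaaa, B#) ⊢ (s2, aaaa, BB#) ⊢ (s1, aaa, BBB#) ⊢ (s0, aaa, XBB#) ⊢ (s0, aaa, BB#) ⊢ (s2, aa, BBB#) ⊢ (s1, a, BBBB#) ⊢ (s0, a, XBBB#) ⊢ (s0, a, BBB#) ⊢ (s2, ε, BBBB#)
All input consumed; M is in state s2.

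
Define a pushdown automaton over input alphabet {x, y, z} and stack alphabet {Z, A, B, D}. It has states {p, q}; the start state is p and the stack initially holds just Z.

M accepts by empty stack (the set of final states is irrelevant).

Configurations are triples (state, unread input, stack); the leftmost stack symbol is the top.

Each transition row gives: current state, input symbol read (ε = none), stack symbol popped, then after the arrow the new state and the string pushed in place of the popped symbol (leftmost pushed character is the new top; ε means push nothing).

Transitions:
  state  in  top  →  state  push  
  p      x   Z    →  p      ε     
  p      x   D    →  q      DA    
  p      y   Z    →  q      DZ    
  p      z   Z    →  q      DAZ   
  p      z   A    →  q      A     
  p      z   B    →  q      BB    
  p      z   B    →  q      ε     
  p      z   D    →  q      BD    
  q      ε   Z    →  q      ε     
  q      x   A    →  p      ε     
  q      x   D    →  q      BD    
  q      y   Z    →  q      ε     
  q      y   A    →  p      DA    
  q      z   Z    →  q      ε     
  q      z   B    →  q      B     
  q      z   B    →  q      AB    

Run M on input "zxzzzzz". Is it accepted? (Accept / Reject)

Reject

No computation consumes all input and empties the stack.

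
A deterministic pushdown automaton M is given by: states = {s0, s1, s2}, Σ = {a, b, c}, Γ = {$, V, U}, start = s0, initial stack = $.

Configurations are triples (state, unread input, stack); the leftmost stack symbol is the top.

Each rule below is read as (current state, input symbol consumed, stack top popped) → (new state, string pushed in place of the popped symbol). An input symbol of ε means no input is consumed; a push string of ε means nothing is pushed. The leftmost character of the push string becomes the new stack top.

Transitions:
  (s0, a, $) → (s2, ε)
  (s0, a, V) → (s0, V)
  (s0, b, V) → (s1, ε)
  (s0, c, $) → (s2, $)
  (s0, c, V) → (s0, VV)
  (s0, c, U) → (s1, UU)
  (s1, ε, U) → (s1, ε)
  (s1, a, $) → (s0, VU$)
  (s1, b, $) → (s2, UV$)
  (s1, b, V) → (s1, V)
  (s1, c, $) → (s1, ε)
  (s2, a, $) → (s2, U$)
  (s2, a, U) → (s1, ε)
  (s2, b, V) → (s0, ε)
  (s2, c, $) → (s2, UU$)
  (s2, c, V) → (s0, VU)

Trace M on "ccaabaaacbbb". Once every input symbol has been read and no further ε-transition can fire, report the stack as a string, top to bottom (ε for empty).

(s0, ccaabaaacbbb, $)
  read c, top $: go to s2, push $ → (s2, caabaaacbbb, $)
  read c, top $: go to s2, push UU$ → (s2, aabaaacbbb, UU$)
  read a, top U: go to s1, push ε → (s1, abaaacbbb, U$)
  ε-move, top U: go to s1, push ε → (s1, abaaacbbb, $)
  read a, top $: go to s0, push VU$ → (s0, baaacbbb, VU$)
  read b, top V: go to s1, push ε → (s1, aaacbbb, U$)
  ε-move, top U: go to s1, push ε → (s1, aaacbbb, $)
  read a, top $: go to s0, push VU$ → (s0, aacbbb, VU$)
  read a, top V: go to s0, push V → (s0, acbbb, VU$)
  read a, top V: go to s0, push V → (s0, cbbb, VU$)
  read c, top V: go to s0, push VV → (s0, bbb, VVU$)
  read b, top V: go to s1, push ε → (s1, bb, VU$)
  read b, top V: go to s1, push V → (s1, b, VU$)
  read b, top V: go to s1, push V → (s1, ε, VU$)
All input consumed in state s1 with stack VU$.

VU$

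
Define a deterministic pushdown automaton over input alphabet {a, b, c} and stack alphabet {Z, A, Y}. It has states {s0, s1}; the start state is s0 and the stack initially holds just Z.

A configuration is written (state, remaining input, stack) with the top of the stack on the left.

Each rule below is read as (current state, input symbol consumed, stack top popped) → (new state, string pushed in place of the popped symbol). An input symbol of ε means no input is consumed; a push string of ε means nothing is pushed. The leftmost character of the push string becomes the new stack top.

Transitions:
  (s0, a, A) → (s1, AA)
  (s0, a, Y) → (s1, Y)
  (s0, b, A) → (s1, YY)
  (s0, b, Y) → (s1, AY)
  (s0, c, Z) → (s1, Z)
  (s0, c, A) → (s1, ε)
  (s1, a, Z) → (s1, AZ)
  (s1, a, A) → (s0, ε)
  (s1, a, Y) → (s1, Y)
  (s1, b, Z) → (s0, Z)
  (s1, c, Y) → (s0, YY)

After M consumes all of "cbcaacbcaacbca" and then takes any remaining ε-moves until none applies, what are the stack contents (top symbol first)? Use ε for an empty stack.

(s0, cbcaacbcaacbca, Z)
  read c, top Z: go to s1, push Z → (s1, bcaacbcaacbca, Z)
  read b, top Z: go to s0, push Z → (s0, caacbcaacbca, Z)
  read c, top Z: go to s1, push Z → (s1, aacbcaacbca, Z)
  read a, top Z: go to s1, push AZ → (s1, acbcaacbca, AZ)
  read a, top A: go to s0, push ε → (s0, cbcaacbca, Z)
  read c, top Z: go to s1, push Z → (s1, bcaacbca, Z)
  read b, top Z: go to s0, push Z → (s0, caacbca, Z)
  read c, top Z: go to s1, push Z → (s1, aacbca, Z)
  read a, top Z: go to s1, push AZ → (s1, acbca, AZ)
  read a, top A: go to s0, push ε → (s0, cbca, Z)
  read c, top Z: go to s1, push Z → (s1, bca, Z)
  read b, top Z: go to s0, push Z → (s0, ca, Z)
  read c, top Z: go to s1, push Z → (s1, a, Z)
  read a, top Z: go to s1, push AZ → (s1, ε, AZ)
All input consumed in state s1 with stack AZ.

AZ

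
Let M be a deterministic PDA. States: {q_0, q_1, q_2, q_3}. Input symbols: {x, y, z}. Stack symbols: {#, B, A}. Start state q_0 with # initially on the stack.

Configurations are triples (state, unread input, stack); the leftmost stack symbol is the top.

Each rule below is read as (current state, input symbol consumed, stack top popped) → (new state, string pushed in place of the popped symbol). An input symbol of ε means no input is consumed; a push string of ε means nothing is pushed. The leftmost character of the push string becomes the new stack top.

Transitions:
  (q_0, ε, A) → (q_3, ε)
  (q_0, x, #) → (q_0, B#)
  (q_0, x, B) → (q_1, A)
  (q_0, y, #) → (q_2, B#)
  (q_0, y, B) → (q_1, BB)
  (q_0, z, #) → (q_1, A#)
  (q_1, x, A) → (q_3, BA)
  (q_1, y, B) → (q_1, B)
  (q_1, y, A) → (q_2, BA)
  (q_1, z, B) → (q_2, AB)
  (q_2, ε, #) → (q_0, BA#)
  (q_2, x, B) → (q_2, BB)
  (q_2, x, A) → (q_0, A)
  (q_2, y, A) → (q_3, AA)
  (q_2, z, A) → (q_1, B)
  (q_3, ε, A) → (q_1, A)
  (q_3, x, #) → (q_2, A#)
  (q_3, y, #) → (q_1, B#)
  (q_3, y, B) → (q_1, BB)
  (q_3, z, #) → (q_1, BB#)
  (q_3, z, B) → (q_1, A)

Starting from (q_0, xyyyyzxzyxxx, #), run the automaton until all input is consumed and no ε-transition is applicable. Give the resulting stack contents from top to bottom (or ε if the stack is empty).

(q_0, xyyyyzxzyxxx, #)
  read x, top #: go to q_0, push B# → (q_0, yyyyzxzyxxx, B#)
  read y, top B: go to q_1, push BB → (q_1, yyyzxzyxxx, BB#)
  read y, top B: go to q_1, push B → (q_1, yyzxzyxxx, BB#)
  read y, top B: go to q_1, push B → (q_1, yzxzyxxx, BB#)
  read y, top B: go to q_1, push B → (q_1, zxzyxxx, BB#)
  read z, top B: go to q_2, push AB → (q_2, xzyxxx, ABB#)
  read x, top A: go to q_0, push A → (q_0, zyxxx, ABB#)
  ε-move, top A: go to q_3, push ε → (q_3, zyxxx, BB#)
  read z, top B: go to q_1, push A → (q_1, yxxx, AB#)
  read y, top A: go to q_2, push BA → (q_2, xxx, BAB#)
  read x, top B: go to q_2, push BB → (q_2, xx, BBAB#)
  read x, top B: go to q_2, push BB → (q_2, x, BBBAB#)
  read x, top B: go to q_2, push BB → (q_2, ε, BBBBAB#)
All input consumed in state q_2 with stack BBBBAB#.

BBBBAB#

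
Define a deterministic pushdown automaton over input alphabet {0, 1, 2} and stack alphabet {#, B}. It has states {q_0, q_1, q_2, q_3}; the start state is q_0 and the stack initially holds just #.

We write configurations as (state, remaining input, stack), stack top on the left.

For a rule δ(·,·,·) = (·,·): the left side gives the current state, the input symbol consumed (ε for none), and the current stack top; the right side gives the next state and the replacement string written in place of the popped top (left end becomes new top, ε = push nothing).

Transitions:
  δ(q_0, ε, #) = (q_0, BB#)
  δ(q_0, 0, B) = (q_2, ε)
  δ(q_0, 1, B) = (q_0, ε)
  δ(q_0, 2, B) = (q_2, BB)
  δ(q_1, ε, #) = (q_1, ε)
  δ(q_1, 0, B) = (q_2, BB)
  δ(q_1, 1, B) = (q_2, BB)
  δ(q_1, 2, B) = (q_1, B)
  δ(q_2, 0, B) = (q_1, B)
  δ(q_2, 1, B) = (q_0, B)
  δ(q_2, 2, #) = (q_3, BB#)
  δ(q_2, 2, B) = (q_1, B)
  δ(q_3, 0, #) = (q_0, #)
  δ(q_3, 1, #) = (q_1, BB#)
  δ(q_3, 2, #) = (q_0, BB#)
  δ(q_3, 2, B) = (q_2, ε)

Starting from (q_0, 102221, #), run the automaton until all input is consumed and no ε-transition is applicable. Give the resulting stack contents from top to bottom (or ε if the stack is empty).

BB#

(q_0, 102221, #) ⊢ (q_0, 102221, BB#) ⊢ (q_0, 02221, B#) ⊢ (q_2, 2221, #) ⊢ (q_3, 221, BB#) ⊢ (q_2, 21, B#) ⊢ (q_1, 1, B#) ⊢ (q_2, ε, BB#)
All input consumed in state q_2 with stack BB#.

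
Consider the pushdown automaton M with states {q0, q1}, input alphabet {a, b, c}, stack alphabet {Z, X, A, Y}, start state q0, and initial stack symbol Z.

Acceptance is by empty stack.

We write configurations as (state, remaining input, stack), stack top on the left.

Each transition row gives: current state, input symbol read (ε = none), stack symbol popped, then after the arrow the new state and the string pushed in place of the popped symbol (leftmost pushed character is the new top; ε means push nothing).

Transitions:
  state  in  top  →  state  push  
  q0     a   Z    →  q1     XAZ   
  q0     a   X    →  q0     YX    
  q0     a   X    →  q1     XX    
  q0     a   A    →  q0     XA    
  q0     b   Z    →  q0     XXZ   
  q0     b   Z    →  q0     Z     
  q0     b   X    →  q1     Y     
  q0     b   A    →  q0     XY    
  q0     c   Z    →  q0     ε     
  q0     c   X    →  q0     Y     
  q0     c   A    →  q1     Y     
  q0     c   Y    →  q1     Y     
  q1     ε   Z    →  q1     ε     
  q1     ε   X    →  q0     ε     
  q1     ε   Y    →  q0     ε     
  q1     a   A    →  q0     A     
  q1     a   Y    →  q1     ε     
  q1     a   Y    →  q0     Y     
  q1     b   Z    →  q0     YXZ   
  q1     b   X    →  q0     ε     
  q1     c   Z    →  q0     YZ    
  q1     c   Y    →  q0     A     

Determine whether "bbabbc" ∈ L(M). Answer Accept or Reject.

One accepting computation: (q0, bbabbc, Z) ⊢ (q0, babbc, XXZ) ⊢ (q1, abbc, YXZ) ⊢ (q1, bbc, XZ) ⊢ (q0, bc, Z) ⊢ (q0, c, Z) ⊢ (q0, ε, ε)
All input consumed and the stack is empty.

Accept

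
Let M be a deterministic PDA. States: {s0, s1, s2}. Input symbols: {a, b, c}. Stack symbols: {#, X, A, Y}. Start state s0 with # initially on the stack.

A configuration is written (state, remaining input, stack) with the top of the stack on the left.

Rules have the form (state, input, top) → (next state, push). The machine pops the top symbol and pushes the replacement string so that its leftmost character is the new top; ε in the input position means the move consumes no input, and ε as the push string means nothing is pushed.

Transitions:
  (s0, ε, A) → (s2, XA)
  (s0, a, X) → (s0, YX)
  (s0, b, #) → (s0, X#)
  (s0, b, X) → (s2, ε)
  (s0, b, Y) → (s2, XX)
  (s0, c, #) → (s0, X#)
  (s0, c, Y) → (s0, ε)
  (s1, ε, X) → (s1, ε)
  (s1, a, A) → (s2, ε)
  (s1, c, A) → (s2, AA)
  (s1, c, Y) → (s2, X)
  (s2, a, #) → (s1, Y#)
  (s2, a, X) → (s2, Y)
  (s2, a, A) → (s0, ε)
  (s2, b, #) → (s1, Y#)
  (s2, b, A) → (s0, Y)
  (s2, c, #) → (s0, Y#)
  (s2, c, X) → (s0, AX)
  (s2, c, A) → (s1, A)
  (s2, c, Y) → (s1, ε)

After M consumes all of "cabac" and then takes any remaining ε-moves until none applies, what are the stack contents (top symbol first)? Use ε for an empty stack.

(s0, cabac, #) ⊢ (s0, abac, X#) ⊢ (s0, bac, YX#) ⊢ (s2, ac, XXX#) ⊢ (s2, c, YXX#) ⊢ (s1, ε, XX#) ⊢ (s1, ε, X#) ⊢ (s1, ε, #)
All input consumed in state s1 with stack #.

#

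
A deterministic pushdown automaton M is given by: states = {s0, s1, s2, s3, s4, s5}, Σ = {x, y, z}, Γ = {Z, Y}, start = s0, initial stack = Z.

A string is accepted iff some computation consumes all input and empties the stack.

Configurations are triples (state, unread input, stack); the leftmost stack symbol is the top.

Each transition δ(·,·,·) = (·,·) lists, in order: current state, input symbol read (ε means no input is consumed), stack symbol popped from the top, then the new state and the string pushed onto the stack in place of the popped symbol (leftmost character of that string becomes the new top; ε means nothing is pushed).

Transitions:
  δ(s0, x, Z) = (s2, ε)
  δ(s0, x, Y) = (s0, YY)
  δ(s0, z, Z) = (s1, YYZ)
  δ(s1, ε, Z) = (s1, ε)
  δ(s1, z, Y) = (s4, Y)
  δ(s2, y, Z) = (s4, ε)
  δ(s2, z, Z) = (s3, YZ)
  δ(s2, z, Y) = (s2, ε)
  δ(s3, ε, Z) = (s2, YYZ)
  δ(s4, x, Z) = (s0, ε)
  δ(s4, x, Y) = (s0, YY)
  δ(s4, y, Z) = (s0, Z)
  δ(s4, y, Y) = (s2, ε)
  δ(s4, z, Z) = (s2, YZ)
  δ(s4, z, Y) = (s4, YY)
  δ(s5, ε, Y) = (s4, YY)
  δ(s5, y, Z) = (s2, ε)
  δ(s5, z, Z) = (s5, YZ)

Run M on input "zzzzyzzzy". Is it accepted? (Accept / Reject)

Accept

(s0, zzzzyzzzy, Z)
  read z, top Z: go to s1, push YYZ → (s1, zzzyzzzy, YYZ)
  read z, top Y: go to s4, push Y → (s4, zzyzzzy, YYZ)
  read z, top Y: go to s4, push YY → (s4, zyzzzy, YYYZ)
  read z, top Y: go to s4, push YY → (s4, yzzzy, YYYYZ)
  read y, top Y: go to s2, push ε → (s2, zzzy, YYYZ)
  read z, top Y: go to s2, push ε → (s2, zzy, YYZ)
  read z, top Y: go to s2, push ε → (s2, zy, YZ)
  read z, top Y: go to s2, push ε → (s2, y, Z)
  read y, top Z: go to s4, push ε → (s4, ε, ε)
All input consumed and the stack is empty.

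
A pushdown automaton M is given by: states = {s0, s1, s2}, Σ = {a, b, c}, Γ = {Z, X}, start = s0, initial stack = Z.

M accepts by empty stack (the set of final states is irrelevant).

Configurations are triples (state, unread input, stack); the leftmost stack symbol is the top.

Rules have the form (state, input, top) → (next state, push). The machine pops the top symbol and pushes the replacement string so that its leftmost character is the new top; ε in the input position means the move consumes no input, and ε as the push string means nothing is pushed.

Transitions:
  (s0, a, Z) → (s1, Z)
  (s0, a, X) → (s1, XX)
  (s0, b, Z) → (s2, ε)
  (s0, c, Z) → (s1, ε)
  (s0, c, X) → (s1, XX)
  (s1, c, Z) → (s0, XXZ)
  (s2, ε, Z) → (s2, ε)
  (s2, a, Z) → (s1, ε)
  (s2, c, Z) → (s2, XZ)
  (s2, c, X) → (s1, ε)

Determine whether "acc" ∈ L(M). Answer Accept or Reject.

Reject

No computation consumes all input and empties the stack.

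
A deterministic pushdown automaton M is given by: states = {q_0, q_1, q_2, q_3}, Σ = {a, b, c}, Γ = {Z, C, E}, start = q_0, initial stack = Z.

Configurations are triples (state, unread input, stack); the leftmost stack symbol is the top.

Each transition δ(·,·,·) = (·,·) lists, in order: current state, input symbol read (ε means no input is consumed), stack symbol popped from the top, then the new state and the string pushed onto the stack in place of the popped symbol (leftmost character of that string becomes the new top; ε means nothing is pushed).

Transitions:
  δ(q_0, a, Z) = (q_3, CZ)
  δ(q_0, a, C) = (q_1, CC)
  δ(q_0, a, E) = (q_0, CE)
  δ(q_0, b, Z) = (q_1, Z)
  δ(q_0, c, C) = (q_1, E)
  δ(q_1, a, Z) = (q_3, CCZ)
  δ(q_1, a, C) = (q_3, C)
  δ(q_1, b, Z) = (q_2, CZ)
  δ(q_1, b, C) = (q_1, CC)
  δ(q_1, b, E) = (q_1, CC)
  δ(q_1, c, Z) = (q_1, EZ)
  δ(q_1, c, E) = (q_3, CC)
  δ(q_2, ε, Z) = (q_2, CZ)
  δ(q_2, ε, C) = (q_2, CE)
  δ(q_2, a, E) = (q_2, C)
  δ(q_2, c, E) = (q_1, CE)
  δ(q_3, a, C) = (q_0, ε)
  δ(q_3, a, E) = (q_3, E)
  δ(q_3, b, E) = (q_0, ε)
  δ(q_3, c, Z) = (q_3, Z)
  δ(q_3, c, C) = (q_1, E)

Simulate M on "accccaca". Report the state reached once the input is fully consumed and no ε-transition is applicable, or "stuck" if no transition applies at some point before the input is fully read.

(q_0, accccaca, Z)
  read a, top Z: go to q_3, push CZ → (q_3, ccccaca, CZ)
  read c, top C: go to q_1, push E → (q_1, cccaca, EZ)
  read c, top E: go to q_3, push CC → (q_3, ccaca, CCZ)
  read c, top C: go to q_1, push E → (q_1, caca, ECZ)
  read c, top E: go to q_3, push CC → (q_3, aca, CCCZ)
  read a, top C: go to q_0, push ε → (q_0, ca, CCZ)
  read c, top C: go to q_1, push E → (q_1, a, ECZ)
No transition for (q_1, a, top E); M blocks with input a remaining.

stuck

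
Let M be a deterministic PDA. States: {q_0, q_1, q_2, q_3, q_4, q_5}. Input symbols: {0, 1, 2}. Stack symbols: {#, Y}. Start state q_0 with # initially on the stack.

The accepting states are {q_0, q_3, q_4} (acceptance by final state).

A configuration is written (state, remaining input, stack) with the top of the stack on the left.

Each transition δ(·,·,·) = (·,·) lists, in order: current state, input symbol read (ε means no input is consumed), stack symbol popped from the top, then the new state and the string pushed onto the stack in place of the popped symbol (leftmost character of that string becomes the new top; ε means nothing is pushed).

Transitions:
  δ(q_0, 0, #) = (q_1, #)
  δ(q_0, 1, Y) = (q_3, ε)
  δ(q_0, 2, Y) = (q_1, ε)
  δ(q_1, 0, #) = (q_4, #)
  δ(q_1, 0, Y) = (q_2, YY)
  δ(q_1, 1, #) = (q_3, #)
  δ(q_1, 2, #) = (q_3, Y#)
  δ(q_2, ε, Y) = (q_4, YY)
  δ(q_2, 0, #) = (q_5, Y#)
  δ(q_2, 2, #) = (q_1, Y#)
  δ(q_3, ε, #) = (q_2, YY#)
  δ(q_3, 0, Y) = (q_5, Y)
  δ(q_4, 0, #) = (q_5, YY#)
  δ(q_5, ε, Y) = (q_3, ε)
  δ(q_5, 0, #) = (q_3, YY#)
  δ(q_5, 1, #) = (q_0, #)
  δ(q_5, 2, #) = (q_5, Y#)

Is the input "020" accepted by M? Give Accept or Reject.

Accept

(q_0, 020, #) ⊢ (q_1, 20, #) ⊢ (q_3, 0, Y#) ⊢ (q_5, ε, Y#) ⊢ (q_3, ε, #)
All input consumed; state q_3 ∈ F.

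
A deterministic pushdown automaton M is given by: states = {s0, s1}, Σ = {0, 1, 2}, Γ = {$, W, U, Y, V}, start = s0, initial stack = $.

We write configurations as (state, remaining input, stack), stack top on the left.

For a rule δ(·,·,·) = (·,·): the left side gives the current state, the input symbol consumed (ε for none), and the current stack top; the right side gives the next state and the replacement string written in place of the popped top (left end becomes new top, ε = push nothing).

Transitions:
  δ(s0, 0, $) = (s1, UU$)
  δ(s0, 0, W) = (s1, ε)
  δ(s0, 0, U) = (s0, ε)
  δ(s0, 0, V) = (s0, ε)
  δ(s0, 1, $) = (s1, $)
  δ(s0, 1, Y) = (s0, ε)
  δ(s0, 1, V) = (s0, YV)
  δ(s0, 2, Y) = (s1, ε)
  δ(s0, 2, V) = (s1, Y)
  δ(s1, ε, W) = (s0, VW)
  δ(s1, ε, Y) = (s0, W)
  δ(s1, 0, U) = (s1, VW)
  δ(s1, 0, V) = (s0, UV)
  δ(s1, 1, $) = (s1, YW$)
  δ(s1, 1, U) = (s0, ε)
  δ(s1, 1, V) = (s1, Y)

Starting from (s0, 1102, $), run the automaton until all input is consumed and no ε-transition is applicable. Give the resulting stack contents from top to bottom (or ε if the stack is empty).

WW$

(s0, 1102, $)
  read 1, top $: go to s1, push $ → (s1, 102, $)
  read 1, top $: go to s1, push YW$ → (s1, 02, YW$)
  ε-move, top Y: go to s0, push W → (s0, 02, WW$)
  read 0, top W: go to s1, push ε → (s1, 2, W$)
  ε-move, top W: go to s0, push VW → (s0, 2, VW$)
  read 2, top V: go to s1, push Y → (s1, ε, YW$)
  ε-move, top Y: go to s0, push W → (s0, ε, WW$)
All input consumed in state s0 with stack WW$.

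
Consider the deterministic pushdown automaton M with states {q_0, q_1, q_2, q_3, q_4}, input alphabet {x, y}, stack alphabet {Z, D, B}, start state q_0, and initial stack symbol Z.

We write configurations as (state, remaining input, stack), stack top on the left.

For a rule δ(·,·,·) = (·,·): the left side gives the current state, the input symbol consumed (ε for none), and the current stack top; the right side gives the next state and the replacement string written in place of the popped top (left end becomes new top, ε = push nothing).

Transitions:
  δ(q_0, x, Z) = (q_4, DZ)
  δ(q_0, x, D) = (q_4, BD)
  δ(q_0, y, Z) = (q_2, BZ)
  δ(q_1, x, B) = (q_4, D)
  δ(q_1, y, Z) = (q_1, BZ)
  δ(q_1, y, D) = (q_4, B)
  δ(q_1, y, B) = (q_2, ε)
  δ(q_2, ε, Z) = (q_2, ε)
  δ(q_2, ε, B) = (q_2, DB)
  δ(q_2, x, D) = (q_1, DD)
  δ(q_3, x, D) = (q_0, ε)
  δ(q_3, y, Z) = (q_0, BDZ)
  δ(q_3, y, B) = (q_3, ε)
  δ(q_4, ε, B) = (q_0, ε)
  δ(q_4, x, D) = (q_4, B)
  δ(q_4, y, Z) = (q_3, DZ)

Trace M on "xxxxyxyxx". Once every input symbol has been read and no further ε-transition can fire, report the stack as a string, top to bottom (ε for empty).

DBZ

(q_0, xxxxyxyxx, Z)
  read x, top Z: go to q_4, push DZ → (q_4, xxxyxyxx, DZ)
  read x, top D: go to q_4, push B → (q_4, xxyxyxx, BZ)
  ε-move, top B: go to q_0, push ε → (q_0, xxyxyxx, Z)
  read x, top Z: go to q_4, push DZ → (q_4, xyxyxx, DZ)
  read x, top D: go to q_4, push B → (q_4, yxyxx, BZ)
  ε-move, top B: go to q_0, push ε → (q_0, yxyxx, Z)
  read y, top Z: go to q_2, push BZ → (q_2, xyxx, BZ)
  ε-move, top B: go to q_2, push DB → (q_2, xyxx, DBZ)
  read x, top D: go to q_1, push DD → (q_1, yxx, DDBZ)
  read y, top D: go to q_4, push B → (q_4, xx, BDBZ)
  ε-move, top B: go to q_0, push ε → (q_0, xx, DBZ)
  read x, top D: go to q_4, push BD → (q_4, x, BDBZ)
  ε-move, top B: go to q_0, push ε → (q_0, x, DBZ)
  read x, top D: go to q_4, push BD → (q_4, ε, BDBZ)
  ε-move, top B: go to q_0, push ε → (q_0, ε, DBZ)
All input consumed in state q_0 with stack DBZ.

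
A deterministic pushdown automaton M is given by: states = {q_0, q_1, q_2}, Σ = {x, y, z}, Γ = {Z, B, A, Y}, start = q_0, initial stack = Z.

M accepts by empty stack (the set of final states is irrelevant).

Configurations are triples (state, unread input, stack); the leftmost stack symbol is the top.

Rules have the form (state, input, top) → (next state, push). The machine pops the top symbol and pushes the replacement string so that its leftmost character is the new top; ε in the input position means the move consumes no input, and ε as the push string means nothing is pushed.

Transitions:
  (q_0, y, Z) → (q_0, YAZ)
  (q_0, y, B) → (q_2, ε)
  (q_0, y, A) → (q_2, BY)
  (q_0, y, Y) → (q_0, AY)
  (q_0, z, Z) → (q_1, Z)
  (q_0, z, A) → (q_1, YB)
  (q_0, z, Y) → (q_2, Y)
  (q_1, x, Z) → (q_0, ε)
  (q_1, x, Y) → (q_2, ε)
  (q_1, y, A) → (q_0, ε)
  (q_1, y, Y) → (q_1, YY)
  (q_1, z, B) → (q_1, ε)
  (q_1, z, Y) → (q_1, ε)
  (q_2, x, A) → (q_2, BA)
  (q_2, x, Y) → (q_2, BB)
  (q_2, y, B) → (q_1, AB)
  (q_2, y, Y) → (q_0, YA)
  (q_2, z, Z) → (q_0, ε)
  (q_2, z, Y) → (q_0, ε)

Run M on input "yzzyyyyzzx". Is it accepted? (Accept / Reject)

Accept

(q_0, yzzyyyyzzx, Z)
  read y, top Z: go to q_0, push YAZ → (q_0, zzyyyyzzx, YAZ)
  read z, top Y: go to q_2, push Y → (q_2, zyyyyzzx, YAZ)
  read z, top Y: go to q_0, push ε → (q_0, yyyyzzx, AZ)
  read y, top A: go to q_2, push BY → (q_2, yyyzzx, BYZ)
  read y, top B: go to q_1, push AB → (q_1, yyzzx, ABYZ)
  read y, top A: go to q_0, push ε → (q_0, yzzx, BYZ)
  read y, top B: go to q_2, push ε → (q_2, zzx, YZ)
  read z, top Y: go to q_0, push ε → (q_0, zx, Z)
  read z, top Z: go to q_1, push Z → (q_1, x, Z)
  read x, top Z: go to q_0, push ε → (q_0, ε, ε)
All input consumed and the stack is empty.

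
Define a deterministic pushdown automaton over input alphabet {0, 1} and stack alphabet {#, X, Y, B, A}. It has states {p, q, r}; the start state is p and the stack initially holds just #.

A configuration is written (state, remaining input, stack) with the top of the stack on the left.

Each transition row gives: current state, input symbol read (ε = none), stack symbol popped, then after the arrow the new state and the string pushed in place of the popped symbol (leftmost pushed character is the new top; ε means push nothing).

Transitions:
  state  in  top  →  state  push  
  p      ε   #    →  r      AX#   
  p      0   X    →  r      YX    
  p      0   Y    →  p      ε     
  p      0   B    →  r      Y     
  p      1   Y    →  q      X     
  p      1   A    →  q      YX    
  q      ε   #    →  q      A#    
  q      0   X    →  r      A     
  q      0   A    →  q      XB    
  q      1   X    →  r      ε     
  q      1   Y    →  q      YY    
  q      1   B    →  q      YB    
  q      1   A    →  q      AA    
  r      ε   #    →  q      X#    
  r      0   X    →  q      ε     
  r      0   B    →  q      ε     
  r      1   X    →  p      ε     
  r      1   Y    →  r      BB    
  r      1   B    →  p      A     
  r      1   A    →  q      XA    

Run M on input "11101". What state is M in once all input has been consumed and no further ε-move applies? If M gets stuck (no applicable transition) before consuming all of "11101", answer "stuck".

q

(p, 11101, #) ⊢ (r, 11101, AX#) ⊢ (q, 1101, XAX#) ⊢ (r, 101, AX#) ⊢ (q, 01, XAX#) ⊢ (r, 1, AAX#) ⊢ (q, ε, XAAX#)
All input consumed; M is in state q.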